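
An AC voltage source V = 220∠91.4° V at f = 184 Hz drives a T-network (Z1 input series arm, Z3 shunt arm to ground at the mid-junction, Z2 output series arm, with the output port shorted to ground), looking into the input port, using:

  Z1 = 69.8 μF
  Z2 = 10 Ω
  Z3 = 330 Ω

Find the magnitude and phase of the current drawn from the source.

Step 1 — Angular frequency: ω = 2π·f = 2π·184 = 1156 rad/s.
Step 2 — Component impedances:
  Z1: Z = 1/(jωC) = -j/(ω·C) = 0 - j12.39 Ω
  Z2: Z = R = 10 Ω
  Z3: Z = R = 330 Ω
Step 3 — With the output port shorted to ground, the output series arm Z2 runs from the junction to ground; the shunt arm Z3 also runs from the junction to ground. They appear in parallel: Z3 || Z2 = 9.706 Ω.
Step 4 — Series with input arm Z1: Z_in = Z1 + (Z3 || Z2) = 9.706 - j12.39 Ω = 15.74∠-51.9° Ω.
Step 5 — Source phasor: V = 220∠91.4° V = -5.375 + j219.9 V.
Step 6 — Ohm's law: I = V / Z_total = (-5.375 + j219.9) / (9.706 - j12.39) = -11.21 + j8.347 A.
Step 7 — Convert to polar: |I| = 13.98 A, ∠I = 143.3°.

I = 13.98∠143.3° A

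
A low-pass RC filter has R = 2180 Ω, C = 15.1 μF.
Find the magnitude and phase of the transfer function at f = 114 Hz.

Step 1 — Angular frequency: ω = 2π·114 = 716.3 rad/s.
Step 2 — Transfer function: H(jω) = 1/(1 + jωRC).
Step 3 — Denominator: 1 + jωRC = 1 + j·716.3·2180·1.51e-05 = 1 + j23.58.
Step 4 — H = 0.001795 - j0.04234.
Step 5 — Magnitude: |H| = 0.04237 (-27.5 dB); phase: φ = -87.6°.

|H| = 0.04237 (-27.5 dB), φ = -87.6°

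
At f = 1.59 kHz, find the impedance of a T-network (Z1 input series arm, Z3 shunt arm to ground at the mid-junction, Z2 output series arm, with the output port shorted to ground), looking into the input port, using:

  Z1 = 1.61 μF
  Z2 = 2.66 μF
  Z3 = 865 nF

Step 1 — Angular frequency: ω = 2π·f = 2π·1590 = 9990 rad/s.
Step 2 — Component impedances:
  Z1: Z = 1/(jωC) = -j/(ω·C) = 0 - j62.17 Ω
  Z2: Z = 1/(jωC) = -j/(ω·C) = 0 - j37.63 Ω
  Z3: Z = 1/(jωC) = -j/(ω·C) = 0 - j115.7 Ω
Step 3 — With the output port shorted to ground, the output series arm Z2 runs from the junction to ground; the shunt arm Z3 also runs from the junction to ground. They appear in parallel: Z3 || Z2 = 0 - j28.4 Ω.
Step 4 — Series with input arm Z1: Z_in = Z1 + (Z3 || Z2) = 0 - j90.57 Ω = 90.57∠-90.0° Ω.

Z = 0 - j90.57 Ω = 90.57∠-90.0° Ω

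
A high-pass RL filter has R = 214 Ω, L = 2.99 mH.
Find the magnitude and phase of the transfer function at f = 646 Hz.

Step 1 — Angular frequency: ω = 2π·646 = 4059 rad/s.
Step 2 — Transfer function: H(jω) = jωL/(R + jωL).
Step 3 — Numerator jωL = j·12.14; denominator R + jωL = 214 + j12.14.
Step 4 — H = 0.003206 + j0.05653.
Step 5 — Magnitude: |H| = 0.05662 (-24.9 dB); phase: φ = 86.8°.

|H| = 0.05662 (-24.9 dB), φ = 86.8°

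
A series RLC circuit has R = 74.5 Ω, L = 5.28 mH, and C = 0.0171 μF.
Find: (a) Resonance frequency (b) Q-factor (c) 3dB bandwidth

Step 1 — Resonance: ω₀ = 1/√(LC) = 1/√(0.00528·1.71e-08) = 1.052e+05 rad/s.
Step 2 — f₀ = ω₀/(2π) = 1.675e+04 Hz.
Step 3 — Series Q: Q = ω₀L/R = 1.052e+05·0.00528/74.5 = 7.459.
Step 4 — Bandwidth: Δω = ω₀/Q = 1.411e+04 rad/s; BW = Δω/(2π) = 2246 Hz.

(a) f₀ = 1.675e+04 Hz  (b) Q = 7.459  (c) BW = 2246 Hz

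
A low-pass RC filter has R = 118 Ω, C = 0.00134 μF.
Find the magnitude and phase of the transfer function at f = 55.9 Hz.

Step 1 — Angular frequency: ω = 2π·55.9 = 351.2 rad/s.
Step 2 — Transfer function: H(jω) = 1/(1 + jωRC).
Step 3 — Denominator: 1 + jωRC = 1 + j·351.2·118·1.34e-09 = 1 + j5.554e-05.
Step 4 — H = 1 - j5.554e-05.
Step 5 — Magnitude: |H| = 1 (-0.0 dB); phase: φ = -0.0°.

|H| = 1 (-0.0 dB), φ = -0.0°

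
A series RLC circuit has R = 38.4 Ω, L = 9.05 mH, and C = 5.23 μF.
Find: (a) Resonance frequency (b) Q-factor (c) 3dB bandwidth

Step 1 — Resonance: ω₀ = 1/√(LC) = 1/√(0.00905·5.23e-06) = 4596 rad/s.
Step 2 — f₀ = ω₀/(2π) = 731.6 Hz.
Step 3 — Series Q: Q = ω₀L/R = 4596·0.00905/38.4 = 1.083.
Step 4 — Bandwidth: Δω = ω₀/Q = 4243 rad/s; BW = Δω/(2π) = 675.3 Hz.

(a) f₀ = 731.6 Hz  (b) Q = 1.083  (c) BW = 675.3 Hz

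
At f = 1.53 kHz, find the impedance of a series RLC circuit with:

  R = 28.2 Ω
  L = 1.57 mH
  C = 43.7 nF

Step 1 — Angular frequency: ω = 2π·f = 2π·1530 = 9613 rad/s.
Step 2 — Component impedances:
  R: Z = R = 28.2 Ω
  L: Z = jωL = j·9613·0.00157 = 0 + j15.09 Ω
  C: Z = 1/(jωC) = -j/(ω·C) = 0 - j2380 Ω
Step 3 — Series combination: Z_total = R + L + C = 28.2 - j2365 Ω = 2365∠-89.3° Ω.

Z = 28.2 - j2365 Ω = 2365∠-89.3° Ω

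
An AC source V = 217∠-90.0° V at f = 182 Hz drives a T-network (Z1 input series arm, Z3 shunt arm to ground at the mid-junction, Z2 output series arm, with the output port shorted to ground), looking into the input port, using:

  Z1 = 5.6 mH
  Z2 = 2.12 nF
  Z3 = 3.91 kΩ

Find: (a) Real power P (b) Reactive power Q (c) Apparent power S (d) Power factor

Step 1 — Angular frequency: ω = 2π·f = 2π·182 = 1144 rad/s.
Step 2 — Component impedances:
  Z1: Z = jωL = j·1144·0.0056 = 0 + j6.404 Ω
  Z2: Z = 1/(jωC) = -j/(ω·C) = 0 - j4.125e+05 Ω
  Z3: Z = R = 3910 Ω
Step 3 — With the output port shorted to ground, the output series arm Z2 runs from the junction to ground; the shunt arm Z3 also runs from the junction to ground. They appear in parallel: Z3 || Z2 = 3910 - j37.06 Ω.
Step 4 — Series with input arm Z1: Z_in = Z1 + (Z3 || Z2) = 3910 - j30.66 Ω = 3910∠-0.4° Ω.
Step 5 — Source phasor: V = 217∠-90.0° V = 0 - j217 V.
Step 6 — Current: I = V / Z = 0.0004352 - j0.0555 A = 0.0555∠-89.6° A.
Step 7 — Complex power: S = V·I* = 12.04 - j0.09443 VA.
Step 8 — Real power: P = Re(S) = 12.04 W.
Step 9 — Reactive power: Q = Im(S) = -0.09443 VAR.
Step 10 — Apparent power: |S| = 12.04 VA.
Step 11 — Power factor: PF = P/|S| = 1 (leading).

(a) P = 12.04 W  (b) Q = -0.09443 VAR  (c) S = 12.04 VA  (d) PF = 1 (leading)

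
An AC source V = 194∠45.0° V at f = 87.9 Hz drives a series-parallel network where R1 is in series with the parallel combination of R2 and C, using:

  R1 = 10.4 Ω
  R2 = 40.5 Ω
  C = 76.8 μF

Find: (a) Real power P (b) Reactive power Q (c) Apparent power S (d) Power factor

Step 1 — Angular frequency: ω = 2π·f = 2π·87.9 = 552.3 rad/s.
Step 2 — Component impedances:
  R1: Z = R = 10.4 Ω
  R2: Z = R = 40.5 Ω
  C: Z = 1/(jωC) = -j/(ω·C) = 0 - j23.58 Ω
Step 3 — Parallel branch: R2 || C = 1/(1/R2 + 1/C) = 10.25 - j17.61 Ω.
Step 4 — Series with R1: Z_total = R1 + (R2 || C) = 20.65 - j17.61 Ω = 27.14∠-40.5° Ω.
Step 5 — Source phasor: V = 194∠45.0° V = 137.2 + j137.2 V.
Step 6 — Current: I = V / Z = 0.5665 + j7.126 A = 7.148∠85.5° A.
Step 7 — Complex power: S = V·I* = 1055 - j899.8 VA.
Step 8 — Real power: P = Re(S) = 1055 W.
Step 9 — Reactive power: Q = Im(S) = -899.8 VAR.
Step 10 — Apparent power: |S| = 1387 VA.
Step 11 — Power factor: PF = P/|S| = 0.7609 (leading).

(a) P = 1055 W  (b) Q = -899.8 VAR  (c) S = 1387 VA  (d) PF = 0.7609 (leading)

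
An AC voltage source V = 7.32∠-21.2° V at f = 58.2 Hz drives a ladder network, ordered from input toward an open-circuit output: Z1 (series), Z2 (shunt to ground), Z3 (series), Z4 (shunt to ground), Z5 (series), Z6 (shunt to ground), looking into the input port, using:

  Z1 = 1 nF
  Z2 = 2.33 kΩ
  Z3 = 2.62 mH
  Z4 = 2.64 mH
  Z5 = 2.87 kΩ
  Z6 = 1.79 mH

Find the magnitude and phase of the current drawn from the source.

Step 1 — Angular frequency: ω = 2π·f = 2π·58.2 = 365.7 rad/s.
Step 2 — Component impedances:
  Z1: Z = 1/(jωC) = -j/(ω·C) = 0 - j2.735e+06 Ω
  Z2: Z = R = 2330 Ω
  Z3: Z = jωL = j·365.7·0.00262 = 0 + j0.9581 Ω
  Z4: Z = jωL = j·365.7·0.00264 = 0 + j0.9654 Ω
  Z5: Z = R = 2870 Ω
  Z6: Z = jωL = j·365.7·0.00179 = 0 + j0.6546 Ω
Step 3 — Ladder network (open output): work backward from the far end, alternating series and parallel combinations. Z_in = 0 - j2.735e+06 Ω = 2.735e+06∠-90.0° Ω.
Step 4 — Source phasor: V = 7.32∠-21.2° V = 6.825 - j2.647 V.
Step 5 — Ohm's law: I = V / Z_total = (6.825 - j2.647) / (0 - j2.735e+06) = 9.68e-07 + j2.496e-06 A.
Step 6 — Convert to polar: |I| = 2.677e-06 A, ∠I = 68.8°.

I = 2.677e-06∠68.8° A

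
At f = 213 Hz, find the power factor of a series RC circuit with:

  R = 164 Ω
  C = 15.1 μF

Step 1 — Angular frequency: ω = 2π·f = 2π·213 = 1338 rad/s.
Step 2 — Component impedances:
  R: Z = R = 164 Ω
  C: Z = 1/(jωC) = -j/(ω·C) = 0 - j49.48 Ω
Step 3 — Series combination: Z_total = R + C = 164 - j49.48 Ω = 171.3∠-16.8° Ω.
Step 4 — Power factor: PF = cos(φ) = Re(Z)/|Z| = 164/171.3 = 0.9574.
Step 5 — Type: Im(Z) = -49.48 ⇒ leading (phase φ = -16.8°).

PF = 0.9574 (leading, φ = -16.8°)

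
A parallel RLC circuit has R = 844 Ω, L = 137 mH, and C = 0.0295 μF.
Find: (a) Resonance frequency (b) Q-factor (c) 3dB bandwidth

Step 1 — Resonance: ω₀ = 1/√(LC) = 1/√(0.137·2.95e-08) = 1.573e+04 rad/s.
Step 2 — f₀ = ω₀/(2π) = 2504 Hz.
Step 3 — Parallel Q: Q = R/(ω₀L) = 844/(1.573e+04·0.137) = 0.3916.
Step 4 — Bandwidth: Δω = ω₀/Q = 4.016e+04 rad/s; BW = Δω/(2π) = 6392 Hz.

(a) f₀ = 2504 Hz  (b) Q = 0.3916  (c) BW = 6392 Hz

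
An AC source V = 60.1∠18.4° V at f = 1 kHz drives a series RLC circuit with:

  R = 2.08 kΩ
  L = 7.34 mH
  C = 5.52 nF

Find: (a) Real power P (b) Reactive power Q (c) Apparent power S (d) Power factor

Step 1 — Angular frequency: ω = 2π·f = 2π·1000 = 6283 rad/s.
Step 2 — Component impedances:
  R: Z = R = 2080 Ω
  L: Z = jωL = j·6283·0.00734 = 0 + j46.12 Ω
  C: Z = 1/(jωC) = -j/(ω·C) = 0 - j2.883e+04 Ω
Step 3 — Series combination: Z_total = R + L + C = 2080 - j2.879e+04 Ω = 2.886e+04∠-85.9° Ω.
Step 4 — Source phasor: V = 60.1∠18.4° V = 57.03 + j18.97 V.
Step 5 — Current: I = V / Z = -0.0005132 + j0.002018 A = 0.002082∠104.3° A.
Step 6 — Complex power: S = V·I* = 0.009019 - j0.1248 VA.
Step 7 — Real power: P = Re(S) = 0.009019 W.
Step 8 — Reactive power: Q = Im(S) = -0.1248 VAR.
Step 9 — Apparent power: |S| = 0.1252 VA.
Step 10 — Power factor: PF = P/|S| = 0.07207 (leading).

(a) P = 0.009019 W  (b) Q = -0.1248 VAR  (c) S = 0.1252 VA  (d) PF = 0.07207 (leading)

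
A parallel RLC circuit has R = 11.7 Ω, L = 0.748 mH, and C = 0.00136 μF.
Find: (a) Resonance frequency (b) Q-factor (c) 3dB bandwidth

Step 1 — Resonance: ω₀ = 1/√(LC) = 1/√(0.000748·1.36e-09) = 9.915e+05 rad/s.
Step 2 — f₀ = ω₀/(2π) = 1.578e+05 Hz.
Step 3 — Parallel Q: Q = R/(ω₀L) = 11.7/(9.915e+05·0.000748) = 0.01578.
Step 4 — Bandwidth: Δω = ω₀/Q = 6.285e+07 rad/s; BW = Δω/(2π) = 1e+07 Hz.

(a) f₀ = 1.578e+05 Hz  (b) Q = 0.01578  (c) BW = 1e+07 Hz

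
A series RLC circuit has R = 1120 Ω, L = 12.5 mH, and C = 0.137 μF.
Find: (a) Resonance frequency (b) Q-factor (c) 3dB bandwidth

Step 1 — Resonance condition Im(Z)=0 gives ω₀ = 1/√(LC).
Step 2 — ω₀ = 1/√(0.0125·1.37e-07) = 2.416e+04 rad/s.
Step 3 — f₀ = ω₀/(2π) = 3846 Hz.
Step 4 — Series Q: Q = ω₀L/R = 2.416e+04·0.0125/1120 = 0.2697.
Step 5 — 3dB bandwidth: Δω = ω₀/Q = 8.96e+04 rad/s; BW = Δω/(2π) = 1.426e+04 Hz.

(a) f₀ = 3846 Hz  (b) Q = 0.2697  (c) BW = 1.426e+04 Hz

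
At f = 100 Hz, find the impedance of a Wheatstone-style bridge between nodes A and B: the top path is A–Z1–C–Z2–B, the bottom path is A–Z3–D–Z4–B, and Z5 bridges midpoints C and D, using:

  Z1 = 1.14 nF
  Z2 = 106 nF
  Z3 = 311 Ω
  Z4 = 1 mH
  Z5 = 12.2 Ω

Step 1 — Angular frequency: ω = 2π·f = 2π·100 = 628.3 rad/s.
Step 2 — Component impedances:
  Z1: Z = 1/(jωC) = -j/(ω·C) = 0 - j1.396e+06 Ω
  Z2: Z = 1/(jωC) = -j/(ω·C) = 0 - j1.501e+04 Ω
  Z3: Z = R = 311 Ω
  Z4: Z = jωL = j·628.3·0.001 = 0 + j0.6283 Ω
  Z5: Z = R = 12.2 Ω
Step 3 — Bridge requires nodal analysis (the Z5 bridge couples midpoints C and D, so the two paths cannot be reduced to a simple series/parallel combination). Setting node B to ground and injecting 1 A at node A, the 3-node admittance system at A, C, D solves to V_A = Z_AB = 311 + j0.5591 Ω = 311∠0.1° Ω.

Z = 311 + j0.5591 Ω = 311∠0.1° Ω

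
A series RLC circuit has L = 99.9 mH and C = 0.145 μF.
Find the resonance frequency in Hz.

Step 1 — Resonance condition Im(Z)=0 gives ω₀ = 1/√(LC).
Step 2 — ω₀ = 1/√(0.0999·1.45e-07) = 8309 rad/s.
Step 3 — f₀ = ω₀/(2π) = 1322 Hz.

f₀ = 1322 Hz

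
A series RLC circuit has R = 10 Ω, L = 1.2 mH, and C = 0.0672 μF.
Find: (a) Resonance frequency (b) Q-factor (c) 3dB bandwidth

Step 1 — Resonance condition Im(Z)=0 gives ω₀ = 1/√(LC).
Step 2 — ω₀ = 1/√(0.0012·6.72e-08) = 1.114e+05 rad/s.
Step 3 — f₀ = ω₀/(2π) = 1.772e+04 Hz.
Step 4 — Series Q: Q = ω₀L/R = 1.114e+05·0.0012/10 = 13.36.
Step 5 — 3dB bandwidth: Δω = ω₀/Q = 8333 rad/s; BW = Δω/(2π) = 1326 Hz.

(a) f₀ = 1.772e+04 Hz  (b) Q = 13.36  (c) BW = 1326 Hz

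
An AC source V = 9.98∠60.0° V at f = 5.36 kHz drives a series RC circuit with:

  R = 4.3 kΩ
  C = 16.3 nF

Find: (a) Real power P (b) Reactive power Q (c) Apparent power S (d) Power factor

Step 1 — Angular frequency: ω = 2π·f = 2π·5360 = 3.368e+04 rad/s.
Step 2 — Component impedances:
  R: Z = R = 4300 Ω
  C: Z = 1/(jωC) = -j/(ω·C) = 0 - j1822 Ω
Step 3 — Series combination: Z_total = R + C = 4300 - j1822 Ω = 4670∠-23.0° Ω.
Step 4 — Source phasor: V = 9.98∠60.0° V = 4.99 + j8.643 V.
Step 5 — Current: I = V / Z = 0.0002619 + j0.002121 A = 0.002137∠83.0° A.
Step 6 — Complex power: S = V·I* = 0.01964 - j0.00832 VA.
Step 7 — Real power: P = Re(S) = 0.01964 W.
Step 8 — Reactive power: Q = Im(S) = -0.00832 VAR.
Step 9 — Apparent power: |S| = 0.02133 VA.
Step 10 — Power factor: PF = P/|S| = 0.9208 (leading).

(a) P = 0.01964 W  (b) Q = -0.00832 VAR  (c) S = 0.02133 VA  (d) PF = 0.9208 (leading)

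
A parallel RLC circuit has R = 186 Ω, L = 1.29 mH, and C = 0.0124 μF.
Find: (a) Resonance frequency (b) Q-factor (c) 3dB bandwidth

Step 1 — Resonance: ω₀ = 1/√(LC) = 1/√(0.00129·1.24e-08) = 2.5e+05 rad/s.
Step 2 — f₀ = ω₀/(2π) = 3.979e+04 Hz.
Step 3 — Parallel Q: Q = R/(ω₀L) = 186/(2.5e+05·0.00129) = 0.5767.
Step 4 — Bandwidth: Δω = ω₀/Q = 4.336e+05 rad/s; BW = Δω/(2π) = 6.901e+04 Hz.

(a) f₀ = 3.979e+04 Hz  (b) Q = 0.5767  (c) BW = 6.901e+04 Hz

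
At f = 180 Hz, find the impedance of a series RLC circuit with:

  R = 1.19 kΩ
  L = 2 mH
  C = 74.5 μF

Step 1 — Angular frequency: ω = 2π·f = 2π·180 = 1131 rad/s.
Step 2 — Component impedances:
  R: Z = R = 1190 Ω
  L: Z = jωL = j·1131·0.002 = 0 + j2.262 Ω
  C: Z = 1/(jωC) = -j/(ω·C) = 0 - j11.87 Ω
Step 3 — Series combination: Z_total = R + L + C = 1190 - j9.606 Ω = 1190∠-0.5° Ω.

Z = 1190 - j9.606 Ω = 1190∠-0.5° Ω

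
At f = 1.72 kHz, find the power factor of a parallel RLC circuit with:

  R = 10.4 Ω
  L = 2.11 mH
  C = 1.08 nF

Step 1 — Angular frequency: ω = 2π·f = 2π·1720 = 1.081e+04 rad/s.
Step 2 — Component impedances:
  R: Z = R = 10.4 Ω
  L: Z = jωL = j·1.081e+04·0.00211 = 0 + j22.8 Ω
  C: Z = 1/(jωC) = -j/(ω·C) = 0 - j8.568e+04 Ω
Step 3 — Parallel combination: 1/Z_total = 1/R + 1/L + 1/C; Z_total = 8.61 + j3.926 Ω = 9.463∠24.5° Ω.
Step 4 — Power factor: PF = cos(φ) = Re(Z)/|Z| = 8.61/9.463 = 0.9099.
Step 5 — Type: Im(Z) = 3.926 ⇒ lagging (phase φ = 24.5°).

PF = 0.9099 (lagging, φ = 24.5°)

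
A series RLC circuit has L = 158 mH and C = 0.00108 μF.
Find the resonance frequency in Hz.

Step 1 — Resonance condition Im(Z)=0 gives ω₀ = 1/√(LC).
Step 2 — ω₀ = 1/√(0.158·1.08e-09) = 7.655e+04 rad/s.
Step 3 — f₀ = ω₀/(2π) = 1.218e+04 Hz.

f₀ = 1.218e+04 Hz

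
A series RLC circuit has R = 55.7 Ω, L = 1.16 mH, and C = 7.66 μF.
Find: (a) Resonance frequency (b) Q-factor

Step 1 — Resonance condition Im(Z)=0 gives ω₀ = 1/√(LC).
Step 2 — ω₀ = 1/√(0.00116·7.66e-06) = 1.061e+04 rad/s.
Step 3 — f₀ = ω₀/(2π) = 1688 Hz.
Step 4 — Series Q: Q = ω₀L/R = 1.061e+04·0.00116/55.7 = 0.2209.

(a) f₀ = 1688 Hz  (b) Q = 0.2209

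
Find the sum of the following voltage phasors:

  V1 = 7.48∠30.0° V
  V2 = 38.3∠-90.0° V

Step 1 — Convert each phasor to rectangular form:
  V1 = 7.48·(cos(30.0°) + j·sin(30.0°)) = 6.478 + j3.74 V
  V2 = 38.3·(cos(-90.0°) + j·sin(-90.0°)) = 0 - j38.3 V
Step 2 — Sum components: V_total = 6.478 - j34.56 V.
Step 3 — Convert to polar: |V_total| = 35.16 V, ∠V_total = -79.4°.

V_total = 35.16∠-79.4° V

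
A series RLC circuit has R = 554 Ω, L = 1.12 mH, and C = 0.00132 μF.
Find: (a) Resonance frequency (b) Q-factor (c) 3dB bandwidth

Step 1 — Resonance: ω₀ = 1/√(LC) = 1/√(0.00112·1.32e-09) = 8.224e+05 rad/s.
Step 2 — f₀ = ω₀/(2π) = 1.309e+05 Hz.
Step 3 — Series Q: Q = ω₀L/R = 8.224e+05·0.00112/554 = 1.663.
Step 4 — Bandwidth: Δω = ω₀/Q = 4.946e+05 rad/s; BW = Δω/(2π) = 7.872e+04 Hz.

(a) f₀ = 1.309e+05 Hz  (b) Q = 1.663  (c) BW = 7.872e+04 Hz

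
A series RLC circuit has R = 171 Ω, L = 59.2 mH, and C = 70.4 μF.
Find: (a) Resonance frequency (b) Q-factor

Step 1 — Resonance condition Im(Z)=0 gives ω₀ = 1/√(LC).
Step 2 — ω₀ = 1/√(0.0592·7.04e-05) = 489.8 rad/s.
Step 3 — f₀ = ω₀/(2π) = 77.96 Hz.
Step 4 — Series Q: Q = ω₀L/R = 489.8·0.0592/171 = 0.1696.

(a) f₀ = 77.96 Hz  (b) Q = 0.1696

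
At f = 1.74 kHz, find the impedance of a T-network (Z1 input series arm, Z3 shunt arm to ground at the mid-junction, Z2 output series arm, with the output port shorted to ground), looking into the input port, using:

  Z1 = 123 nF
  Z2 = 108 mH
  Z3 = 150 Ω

Step 1 — Angular frequency: ω = 2π·f = 2π·1740 = 1.093e+04 rad/s.
Step 2 — Component impedances:
  Z1: Z = 1/(jωC) = -j/(ω·C) = 0 - j743.6 Ω
  Z2: Z = jωL = j·1.093e+04·0.108 = 0 + j1181 Ω
  Z3: Z = R = 150 Ω
Step 3 — With the output port shorted to ground, the output series arm Z2 runs from the junction to ground; the shunt arm Z3 also runs from the junction to ground. They appear in parallel: Z3 || Z2 = 147.6 + j18.75 Ω.
Step 4 — Series with input arm Z1: Z_in = Z1 + (Z3 || Z2) = 147.6 - j724.9 Ω = 739.8∠-78.5° Ω.

Z = 147.6 - j724.9 Ω = 739.8∠-78.5° Ω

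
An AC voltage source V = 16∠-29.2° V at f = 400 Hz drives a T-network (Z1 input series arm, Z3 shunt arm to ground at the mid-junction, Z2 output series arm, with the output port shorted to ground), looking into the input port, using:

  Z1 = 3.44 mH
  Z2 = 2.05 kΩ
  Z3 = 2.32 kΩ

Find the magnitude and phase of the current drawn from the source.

Step 1 — Angular frequency: ω = 2π·f = 2π·400 = 2513 rad/s.
Step 2 — Component impedances:
  Z1: Z = jωL = j·2513·0.00344 = 0 + j8.646 Ω
  Z2: Z = R = 2050 Ω
  Z3: Z = R = 2320 Ω
Step 3 — With the output port shorted to ground, the output series arm Z2 runs from the junction to ground; the shunt arm Z3 also runs from the junction to ground. They appear in parallel: Z3 || Z2 = 1088 Ω.
Step 4 — Series with input arm Z1: Z_in = Z1 + (Z3 || Z2) = 1088 + j8.646 Ω = 1088∠0.5° Ω.
Step 5 — Source phasor: V = 16∠-29.2° V = 13.97 - j7.806 V.
Step 6 — Ohm's law: I = V / Z_total = (13.97 - j7.806) / (1088 + j8.646) = 0.01278 - j0.007274 A.
Step 7 — Convert to polar: |I| = 0.0147 A, ∠I = -29.7°.

I = 0.0147∠-29.7° A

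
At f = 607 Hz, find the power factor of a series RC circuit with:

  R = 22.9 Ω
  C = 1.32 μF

Step 1 — Angular frequency: ω = 2π·f = 2π·607 = 3814 rad/s.
Step 2 — Component impedances:
  R: Z = R = 22.9 Ω
  C: Z = 1/(jωC) = -j/(ω·C) = 0 - j198.6 Ω
Step 3 — Series combination: Z_total = R + C = 22.9 - j198.6 Ω = 200∠-83.4° Ω.
Step 4 — Power factor: PF = cos(φ) = Re(Z)/|Z| = 22.9/200 = 0.1145.
Step 5 — Type: Im(Z) = -198.6 ⇒ leading (phase φ = -83.4°).

PF = 0.1145 (leading, φ = -83.4°)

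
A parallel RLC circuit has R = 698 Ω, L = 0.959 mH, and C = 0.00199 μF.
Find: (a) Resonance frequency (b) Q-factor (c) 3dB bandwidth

Step 1 — Resonance: ω₀ = 1/√(LC) = 1/√(0.000959·1.99e-09) = 7.239e+05 rad/s.
Step 2 — f₀ = ω₀/(2π) = 1.152e+05 Hz.
Step 3 — Parallel Q: Q = R/(ω₀L) = 698/(7.239e+05·0.000959) = 1.005.
Step 4 — Bandwidth: Δω = ω₀/Q = 7.199e+05 rad/s; BW = Δω/(2π) = 1.146e+05 Hz.

(a) f₀ = 1.152e+05 Hz  (b) Q = 1.005  (c) BW = 1.146e+05 Hz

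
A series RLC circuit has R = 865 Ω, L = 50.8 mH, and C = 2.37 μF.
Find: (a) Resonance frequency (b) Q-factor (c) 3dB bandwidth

Step 1 — Resonance condition Im(Z)=0 gives ω₀ = 1/√(LC).
Step 2 — ω₀ = 1/√(0.0508·2.37e-06) = 2882 rad/s.
Step 3 — f₀ = ω₀/(2π) = 458.7 Hz.
Step 4 — Series Q: Q = ω₀L/R = 2882·0.0508/865 = 0.1693.
Step 5 — 3dB bandwidth: Δω = ω₀/Q = 1.703e+04 rad/s; BW = Δω/(2π) = 2710 Hz.

(a) f₀ = 458.7 Hz  (b) Q = 0.1693  (c) BW = 2710 Hz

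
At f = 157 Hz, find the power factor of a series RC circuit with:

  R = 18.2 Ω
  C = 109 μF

Step 1 — Angular frequency: ω = 2π·f = 2π·157 = 986.5 rad/s.
Step 2 — Component impedances:
  R: Z = R = 18.2 Ω
  C: Z = 1/(jωC) = -j/(ω·C) = 0 - j9.3 Ω
Step 3 — Series combination: Z_total = R + C = 18.2 - j9.3 Ω = 20.44∠-27.1° Ω.
Step 4 — Power factor: PF = cos(φ) = Re(Z)/|Z| = 18.2/20.439 = 0.8905.
Step 5 — Type: Im(Z) = -9.3 ⇒ leading (phase φ = -27.1°).

PF = 0.8905 (leading, φ = -27.1°)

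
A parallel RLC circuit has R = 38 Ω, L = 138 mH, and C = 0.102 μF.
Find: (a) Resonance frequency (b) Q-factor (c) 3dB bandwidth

Step 1 — Resonance: ω₀ = 1/√(LC) = 1/√(0.138·1.02e-07) = 8429 rad/s.
Step 2 — f₀ = ω₀/(2π) = 1341 Hz.
Step 3 — Parallel Q: Q = R/(ω₀L) = 38/(8429·0.138) = 0.03267.
Step 4 — Bandwidth: Δω = ω₀/Q = 2.58e+05 rad/s; BW = Δω/(2π) = 4.106e+04 Hz.

(a) f₀ = 1341 Hz  (b) Q = 0.03267  (c) BW = 4.106e+04 Hz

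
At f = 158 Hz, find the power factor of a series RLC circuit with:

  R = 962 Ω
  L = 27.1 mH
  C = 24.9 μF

Step 1 — Angular frequency: ω = 2π·f = 2π·158 = 992.7 rad/s.
Step 2 — Component impedances:
  R: Z = R = 962 Ω
  L: Z = jωL = j·992.7·0.0271 = 0 + j26.9 Ω
  C: Z = 1/(jωC) = -j/(ω·C) = 0 - j40.45 Ω
Step 3 — Series combination: Z_total = R + L + C = 962 - j13.55 Ω = 962.1∠-0.8° Ω.
Step 4 — Power factor: PF = cos(φ) = Re(Z)/|Z| = 962/962.1 = 0.9999.
Step 5 — Type: Im(Z) = -13.55 ⇒ leading (phase φ = -0.8°).

PF = 0.9999 (leading, φ = -0.8°)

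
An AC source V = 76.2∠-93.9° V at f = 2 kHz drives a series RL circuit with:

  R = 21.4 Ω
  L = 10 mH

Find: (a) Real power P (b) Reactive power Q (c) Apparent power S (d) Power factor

Step 1 — Angular frequency: ω = 2π·f = 2π·2000 = 1.257e+04 rad/s.
Step 2 — Component impedances:
  R: Z = R = 21.4 Ω
  L: Z = jωL = j·1.257e+04·0.01 = 0 + j125.7 Ω
Step 3 — Series combination: Z_total = R + L = 21.4 + j125.7 Ω = 127.5∠80.3° Ω.
Step 4 — Source phasor: V = 76.2∠-93.9° V = -5.183 - j76.02 V.
Step 5 — Current: I = V / Z = -0.5948 - j0.06004 A = 0.5978∠-174.2° A.
Step 6 — Complex power: S = V·I* = 7.647 + j44.9 VA.
Step 7 — Real power: P = Re(S) = 7.647 W.
Step 8 — Reactive power: Q = Im(S) = 44.9 VAR.
Step 9 — Apparent power: |S| = 45.55 VA.
Step 10 — Power factor: PF = P/|S| = 0.1679 (lagging).

(a) P = 7.647 W  (b) Q = 44.9 VAR  (c) S = 45.55 VA  (d) PF = 0.1679 (lagging)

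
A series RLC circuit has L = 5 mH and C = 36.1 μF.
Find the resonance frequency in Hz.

Step 1 — Resonance condition Im(Z)=0 gives ω₀ = 1/√(LC).
Step 2 — ω₀ = 1/√(0.005·3.61e-05) = 2354 rad/s.
Step 3 — f₀ = ω₀/(2π) = 374.6 Hz.

f₀ = 374.6 Hz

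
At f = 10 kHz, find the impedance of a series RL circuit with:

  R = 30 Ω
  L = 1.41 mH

Step 1 — Angular frequency: ω = 2π·f = 2π·1e+04 = 6.283e+04 rad/s.
Step 2 — Component impedances:
  R: Z = R = 30 Ω
  L: Z = jωL = j·6.283e+04·0.00141 = 0 + j88.59 Ω
Step 3 — Series combination: Z_total = R + L = 30 + j88.59 Ω = 93.53∠71.3° Ω.

Z = 30 + j88.59 Ω = 93.53∠71.3° Ω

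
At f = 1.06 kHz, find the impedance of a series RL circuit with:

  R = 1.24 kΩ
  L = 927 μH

Step 1 — Angular frequency: ω = 2π·f = 2π·1060 = 6660 rad/s.
Step 2 — Component impedances:
  R: Z = R = 1240 Ω
  L: Z = jωL = j·6660·0.000927 = 0 + j6.174 Ω
Step 3 — Series combination: Z_total = R + L = 1240 + j6.174 Ω = 1240∠0.3° Ω.

Z = 1240 + j6.174 Ω = 1240∠0.3° Ω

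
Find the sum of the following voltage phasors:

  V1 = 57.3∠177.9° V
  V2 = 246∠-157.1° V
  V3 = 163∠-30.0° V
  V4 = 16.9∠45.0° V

Step 1 — Convert each phasor to rectangular form:
  V1 = 57.3·(cos(177.9°) + j·sin(177.9°)) = -57.26 + j2.1 V
  V2 = 246·(cos(-157.1°) + j·sin(-157.1°)) = -226.6 - j95.72 V
  V3 = 163·(cos(-30.0°) + j·sin(-30.0°)) = 141.2 - j81.5 V
  V4 = 16.9·(cos(45.0°) + j·sin(45.0°)) = 11.95 + j11.95 V
Step 2 — Sum components: V_total = -130.8 - j163.2 V.
Step 3 — Convert to polar: |V_total| = 209.1 V, ∠V_total = -128.7°.

V_total = 209.1∠-128.7° V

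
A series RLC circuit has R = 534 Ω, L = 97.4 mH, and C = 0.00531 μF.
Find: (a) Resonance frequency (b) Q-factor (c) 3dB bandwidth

Step 1 — Resonance: ω₀ = 1/√(LC) = 1/√(0.0974·5.31e-09) = 4.397e+04 rad/s.
Step 2 — f₀ = ω₀/(2π) = 6998 Hz.
Step 3 — Series Q: Q = ω₀L/R = 4.397e+04·0.0974/534 = 8.02.
Step 4 — Bandwidth: Δω = ω₀/Q = 5483 rad/s; BW = Δω/(2π) = 872.6 Hz.

(a) f₀ = 6998 Hz  (b) Q = 8.02  (c) BW = 872.6 Hz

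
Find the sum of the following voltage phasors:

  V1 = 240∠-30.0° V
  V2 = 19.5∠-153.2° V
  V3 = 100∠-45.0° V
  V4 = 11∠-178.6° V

Step 1 — Convert each phasor to rectangular form:
  V1 = 240·(cos(-30.0°) + j·sin(-30.0°)) = 207.8 - j120 V
  V2 = 19.5·(cos(-153.2°) + j·sin(-153.2°)) = -17.41 - j8.792 V
  V3 = 100·(cos(-45.0°) + j·sin(-45.0°)) = 70.71 - j70.71 V
  V4 = 11·(cos(-178.6°) + j·sin(-178.6°)) = -11 - j0.2688 V
Step 2 — Sum components: V_total = 250.2 - j199.8 V.
Step 3 — Convert to polar: |V_total| = 320.1 V, ∠V_total = -38.6°.

V_total = 320.1∠-38.6° V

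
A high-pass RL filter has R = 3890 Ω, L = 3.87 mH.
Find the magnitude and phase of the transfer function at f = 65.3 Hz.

Step 1 — Angular frequency: ω = 2π·65.3 = 410.3 rad/s.
Step 2 — Transfer function: H(jω) = jωL/(R + jωL).
Step 3 — Numerator jωL = j·1.588; denominator R + jωL = 3890 + j1.588.
Step 4 — H = 1.666e-07 + j0.0004082.
Step 5 — Magnitude: |H| = 0.0004082 (-67.8 dB); phase: φ = 90.0°.

|H| = 0.0004082 (-67.8 dB), φ = 90.0°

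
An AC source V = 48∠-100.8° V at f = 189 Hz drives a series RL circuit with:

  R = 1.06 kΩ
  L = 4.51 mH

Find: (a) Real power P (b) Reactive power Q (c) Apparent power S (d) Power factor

Step 1 — Angular frequency: ω = 2π·f = 2π·189 = 1188 rad/s.
Step 2 — Component impedances:
  R: Z = R = 1060 Ω
  L: Z = jωL = j·1188·0.00451 = 0 + j5.356 Ω
Step 3 — Series combination: Z_total = R + L = 1060 + j5.356 Ω = 1060∠0.3° Ω.
Step 4 — Source phasor: V = 48∠-100.8° V = -8.994 - j47.15 V.
Step 5 — Current: I = V / Z = -0.00871 - j0.04444 A = 0.04528∠-101.1° A.
Step 6 — Complex power: S = V·I* = 2.174 + j0.01098 VA.
Step 7 — Real power: P = Re(S) = 2.174 W.
Step 8 — Reactive power: Q = Im(S) = 0.01098 VAR.
Step 9 — Apparent power: |S| = 2.174 VA.
Step 10 — Power factor: PF = P/|S| = 1 (lagging).

(a) P = 2.174 W  (b) Q = 0.01098 VAR  (c) S = 2.174 VA  (d) PF = 1 (lagging)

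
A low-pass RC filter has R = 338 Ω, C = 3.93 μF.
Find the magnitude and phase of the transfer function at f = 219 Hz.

Step 1 — Angular frequency: ω = 2π·219 = 1376 rad/s.
Step 2 — Transfer function: H(jω) = 1/(1 + jωRC).
Step 3 — Denominator: 1 + jωRC = 1 + j·1376·338·3.93e-06 = 1 + j1.828.
Step 4 — H = 0.2304 - j0.4211.
Step 5 — Magnitude: |H| = 0.48 (-6.4 dB); phase: φ = -61.3°.

|H| = 0.48 (-6.4 dB), φ = -61.3°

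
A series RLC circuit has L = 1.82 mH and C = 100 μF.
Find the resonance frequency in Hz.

Step 1 — Resonance condition Im(Z)=0 gives ω₀ = 1/√(LC).
Step 2 — ω₀ = 1/√(0.00182·0.0001) = 2344 rad/s.
Step 3 — f₀ = ω₀/(2π) = 373.1 Hz.

f₀ = 373.1 Hz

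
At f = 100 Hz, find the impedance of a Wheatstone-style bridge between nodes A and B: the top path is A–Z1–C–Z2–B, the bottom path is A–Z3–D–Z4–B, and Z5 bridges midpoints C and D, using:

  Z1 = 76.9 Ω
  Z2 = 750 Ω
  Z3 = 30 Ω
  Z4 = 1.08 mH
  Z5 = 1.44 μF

Step 1 — Angular frequency: ω = 2π·f = 2π·100 = 628.3 rad/s.
Step 2 — Component impedances:
  Z1: Z = R = 76.9 Ω
  Z2: Z = R = 750 Ω
  Z3: Z = R = 30 Ω
  Z4: Z = jωL = j·628.3·0.00108 = 0 + j0.6786 Ω
  Z5: Z = 1/(jωC) = -j/(ω·C) = 0 - j1105 Ω
Step 3 — Bridge requires nodal analysis (the Z5 bridge couples midpoints C and D, so the two paths cannot be reduced to a simple series/parallel combination). Setting node B to ground and injecting 1 A at node A, the 3-node admittance system at A, C, D solves to V_A = Z_AB = 28.89 + j0.01287 Ω = 28.89∠0.0° Ω.

Z = 28.89 + j0.01287 Ω = 28.89∠0.0° Ω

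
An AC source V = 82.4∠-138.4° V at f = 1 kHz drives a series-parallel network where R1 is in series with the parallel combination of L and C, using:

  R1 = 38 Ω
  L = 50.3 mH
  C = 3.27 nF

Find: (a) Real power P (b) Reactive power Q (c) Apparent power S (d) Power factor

Step 1 — Angular frequency: ω = 2π·f = 2π·1000 = 6283 rad/s.
Step 2 — Component impedances:
  R1: Z = R = 38 Ω
  L: Z = jωL = j·6283·0.0503 = 0 + j316 Ω
  C: Z = 1/(jωC) = -j/(ω·C) = 0 - j4.867e+04 Ω
Step 3 — Parallel branch: L || C = 1/(1/L + 1/C) = 0 + j318.1 Ω.
Step 4 — Series with R1: Z_total = R1 + (L || C) = 38 + j318.1 Ω = 320.4∠83.2° Ω.
Step 5 — Source phasor: V = 82.4∠-138.4° V = -61.62 - j54.71 V.
Step 6 — Current: I = V / Z = -0.1924 + j0.1707 A = 0.2572∠138.4° A.
Step 7 — Complex power: S = V·I* = 2.514 + j21.04 VA.
Step 8 — Real power: P = Re(S) = 2.514 W.
Step 9 — Reactive power: Q = Im(S) = 21.04 VAR.
Step 10 — Apparent power: |S| = 21.19 VA.
Step 11 — Power factor: PF = P/|S| = 0.1186 (lagging).

(a) P = 2.514 W  (b) Q = 21.04 VAR  (c) S = 21.19 VA  (d) PF = 0.1186 (lagging)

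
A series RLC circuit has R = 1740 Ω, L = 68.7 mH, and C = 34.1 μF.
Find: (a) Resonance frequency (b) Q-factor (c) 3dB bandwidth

Step 1 — Resonance: ω₀ = 1/√(LC) = 1/√(0.0687·3.41e-05) = 653.3 rad/s.
Step 2 — f₀ = ω₀/(2π) = 104 Hz.
Step 3 — Series Q: Q = ω₀L/R = 653.3·0.0687/1740 = 0.0258.
Step 4 — Bandwidth: Δω = ω₀/Q = 2.533e+04 rad/s; BW = Δω/(2π) = 4031 Hz.

(a) f₀ = 104 Hz  (b) Q = 0.0258  (c) BW = 4031 Hz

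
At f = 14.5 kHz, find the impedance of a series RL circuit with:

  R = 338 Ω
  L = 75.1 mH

Step 1 — Angular frequency: ω = 2π·f = 2π·1.45e+04 = 9.111e+04 rad/s.
Step 2 — Component impedances:
  R: Z = R = 338 Ω
  L: Z = jωL = j·9.111e+04·0.0751 = 0 + j6842 Ω
Step 3 — Series combination: Z_total = R + L = 338 + j6842 Ω = 6850∠87.2° Ω.

Z = 338 + j6842 Ω = 6850∠87.2° Ω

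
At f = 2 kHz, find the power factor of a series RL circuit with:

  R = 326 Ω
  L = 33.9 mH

Step 1 — Angular frequency: ω = 2π·f = 2π·2000 = 1.257e+04 rad/s.
Step 2 — Component impedances:
  R: Z = R = 326 Ω
  L: Z = jωL = j·1.257e+04·0.0339 = 0 + j426 Ω
Step 3 — Series combination: Z_total = R + L = 326 + j426 Ω = 536.4∠52.6° Ω.
Step 4 — Power factor: PF = cos(φ) = Re(Z)/|Z| = 326/536.43 = 0.6077.
Step 5 — Type: Im(Z) = 426 ⇒ lagging (phase φ = 52.6°).

PF = 0.6077 (lagging, φ = 52.6°)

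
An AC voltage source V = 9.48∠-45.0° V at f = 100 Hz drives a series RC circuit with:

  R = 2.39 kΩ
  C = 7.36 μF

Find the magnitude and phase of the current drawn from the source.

Step 1 — Angular frequency: ω = 2π·f = 2π·100 = 628.3 rad/s.
Step 2 — Component impedances:
  R: Z = R = 2390 Ω
  C: Z = 1/(jωC) = -j/(ω·C) = 0 - j216.2 Ω
Step 3 — Series combination: Z_total = R + C = 2390 - j216.2 Ω = 2400∠-5.2° Ω.
Step 4 — Source phasor: V = 9.48∠-45.0° V = 6.703 - j6.703 V.
Step 5 — Ohm's law: I = V / Z_total = (6.703 - j6.703) / (2390 - j216.2) = 0.003034 - j0.00253 A.
Step 6 — Convert to polar: |I| = 0.00395 A, ∠I = -39.8°.

I = 0.00395∠-39.8° A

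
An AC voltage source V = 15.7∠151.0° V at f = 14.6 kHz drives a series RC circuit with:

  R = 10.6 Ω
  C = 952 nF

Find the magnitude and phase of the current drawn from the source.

Step 1 — Angular frequency: ω = 2π·f = 2π·1.46e+04 = 9.173e+04 rad/s.
Step 2 — Component impedances:
  R: Z = R = 10.6 Ω
  C: Z = 1/(jωC) = -j/(ω·C) = 0 - j11.45 Ω
Step 3 — Series combination: Z_total = R + C = 10.6 - j11.45 Ω = 15.6∠-47.2° Ω.
Step 4 — Source phasor: V = 15.7∠151.0° V = -13.73 + j7.612 V.
Step 5 — Ohm's law: I = V / Z_total = (-13.73 + j7.612) / (10.6 - j11.45) = -0.9558 - j0.3144 A.
Step 6 — Convert to polar: |I| = 1.006 A, ∠I = -161.8°.

I = 1.006∠-161.8° A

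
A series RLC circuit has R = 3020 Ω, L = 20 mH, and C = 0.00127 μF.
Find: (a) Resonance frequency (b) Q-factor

Step 1 — Resonance condition Im(Z)=0 gives ω₀ = 1/√(LC).
Step 2 — ω₀ = 1/√(0.02·1.27e-09) = 1.984e+05 rad/s.
Step 3 — f₀ = ω₀/(2π) = 3.158e+04 Hz.
Step 4 — Series Q: Q = ω₀L/R = 1.984e+05·0.02/3020 = 1.314.

(a) f₀ = 3.158e+04 Hz  (b) Q = 1.314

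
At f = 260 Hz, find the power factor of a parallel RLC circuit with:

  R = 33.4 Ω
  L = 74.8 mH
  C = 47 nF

Step 1 — Angular frequency: ω = 2π·f = 2π·260 = 1634 rad/s.
Step 2 — Component impedances:
  R: Z = R = 33.4 Ω
  L: Z = jωL = j·1634·0.0748 = 0 + j122.2 Ω
  C: Z = 1/(jωC) = -j/(ω·C) = 0 - j1.302e+04 Ω
Step 3 — Parallel combination: 1/Z_total = 1/R + 1/L + 1/C; Z_total = 31.12 + j8.426 Ω = 32.24∠15.2° Ω.
Step 4 — Power factor: PF = cos(φ) = Re(Z)/|Z| = 31.1185/32.2391 = 0.9652.
Step 5 — Type: Im(Z) = 8.426 ⇒ lagging (phase φ = 15.2°).

PF = 0.9652 (lagging, φ = 15.2°)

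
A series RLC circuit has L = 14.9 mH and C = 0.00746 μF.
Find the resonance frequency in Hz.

Step 1 — Resonance condition Im(Z)=0 gives ω₀ = 1/√(LC).
Step 2 — ω₀ = 1/√(0.0149·7.46e-09) = 9.485e+04 rad/s.
Step 3 — f₀ = ω₀/(2π) = 1.51e+04 Hz.

f₀ = 1.51e+04 Hz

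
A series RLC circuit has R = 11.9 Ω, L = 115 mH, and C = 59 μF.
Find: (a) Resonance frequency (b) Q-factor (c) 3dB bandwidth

Step 1 — Resonance condition Im(Z)=0 gives ω₀ = 1/√(LC).
Step 2 — ω₀ = 1/√(0.115·5.9e-05) = 383.9 rad/s.
Step 3 — f₀ = ω₀/(2π) = 61.1 Hz.
Step 4 — Series Q: Q = ω₀L/R = 383.9·0.115/11.9 = 3.71.
Step 5 — 3dB bandwidth: Δω = ω₀/Q = 103.5 rad/s; BW = Δω/(2π) = 16.47 Hz.

(a) f₀ = 61.1 Hz  (b) Q = 3.71  (c) BW = 16.47 Hz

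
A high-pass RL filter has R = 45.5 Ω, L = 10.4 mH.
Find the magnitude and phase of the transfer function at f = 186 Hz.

Step 1 — Angular frequency: ω = 2π·186 = 1169 rad/s.
Step 2 — Transfer function: H(jω) = jωL/(R + jωL).
Step 3 — Numerator jωL = j·12.15; denominator R + jωL = 45.5 + j12.15.
Step 4 — H = 0.0666 + j0.2493.
Step 5 — Magnitude: |H| = 0.2581 (-11.8 dB); phase: φ = 75.0°.

|H| = 0.2581 (-11.8 dB), φ = 75.0°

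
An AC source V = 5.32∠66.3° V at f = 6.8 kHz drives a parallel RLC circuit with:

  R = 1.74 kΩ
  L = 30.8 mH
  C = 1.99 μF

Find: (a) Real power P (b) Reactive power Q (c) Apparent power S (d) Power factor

Step 1 — Angular frequency: ω = 2π·f = 2π·6800 = 4.273e+04 rad/s.
Step 2 — Component impedances:
  R: Z = R = 1740 Ω
  L: Z = jωL = j·4.273e+04·0.0308 = 0 + j1316 Ω
  C: Z = 1/(jωC) = -j/(ω·C) = 0 - j11.76 Ω
Step 3 — Parallel combination: 1/Z_total = 1/R + 1/L + 1/C; Z_total = 0.08094 - j11.87 Ω = 11.87∠-89.6° Ω.
Step 4 — Source phasor: V = 5.32∠66.3° V = 2.138 + j4.871 V.
Step 5 — Current: I = V / Z = -0.4092 + j0.183 A = 0.4483∠155.9° A.
Step 6 — Complex power: S = V·I* = 0.01627 - j2.385 VA.
Step 7 — Real power: P = Re(S) = 0.01627 W.
Step 8 — Reactive power: Q = Im(S) = -2.385 VAR.
Step 9 — Apparent power: |S| = 2.385 VA.
Step 10 — Power factor: PF = P/|S| = 0.00682 (leading).

(a) P = 0.01627 W  (b) Q = -2.385 VAR  (c) S = 2.385 VA  (d) PF = 0.00682 (leading)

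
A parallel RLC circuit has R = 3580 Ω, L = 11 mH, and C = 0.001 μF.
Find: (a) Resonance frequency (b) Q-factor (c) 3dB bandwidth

Step 1 — Resonance: ω₀ = 1/√(LC) = 1/√(0.011·1e-09) = 3.015e+05 rad/s.
Step 2 — f₀ = ω₀/(2π) = 4.799e+04 Hz.
Step 3 — Parallel Q: Q = R/(ω₀L) = 3580/(3.015e+05·0.011) = 1.079.
Step 4 — Bandwidth: Δω = ω₀/Q = 2.793e+05 rad/s; BW = Δω/(2π) = 4.446e+04 Hz.

(a) f₀ = 4.799e+04 Hz  (b) Q = 1.079  (c) BW = 4.446e+04 Hz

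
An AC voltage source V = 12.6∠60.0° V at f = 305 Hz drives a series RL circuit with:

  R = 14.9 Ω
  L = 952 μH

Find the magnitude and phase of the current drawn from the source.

Step 1 — Angular frequency: ω = 2π·f = 2π·305 = 1916 rad/s.
Step 2 — Component impedances:
  R: Z = R = 14.9 Ω
  L: Z = jωL = j·1916·0.000952 = 0 + j1.824 Ω
Step 3 — Series combination: Z_total = R + L = 14.9 + j1.824 Ω = 15.01∠7.0° Ω.
Step 4 — Source phasor: V = 12.6∠60.0° V = 6.3 + j10.91 V.
Step 5 — Ohm's law: I = V / Z_total = (6.3 + j10.91) / (14.9 + j1.824) = 0.5049 + j0.6705 A.
Step 6 — Convert to polar: |I| = 0.8394 A, ∠I = 53.0°.

I = 0.8394∠53.0° A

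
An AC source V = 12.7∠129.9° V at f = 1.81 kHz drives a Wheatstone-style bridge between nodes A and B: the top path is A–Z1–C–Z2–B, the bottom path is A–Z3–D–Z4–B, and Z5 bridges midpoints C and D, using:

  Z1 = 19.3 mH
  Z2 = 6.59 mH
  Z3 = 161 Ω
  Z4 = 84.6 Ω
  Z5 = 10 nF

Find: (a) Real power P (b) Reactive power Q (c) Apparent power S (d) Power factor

Step 1 — Angular frequency: ω = 2π·f = 2π·1810 = 1.137e+04 rad/s.
Step 2 — Component impedances:
  Z1: Z = jωL = j·1.137e+04·0.0193 = 0 + j219.5 Ω
  Z2: Z = jωL = j·1.137e+04·0.00659 = 0 + j74.95 Ω
  Z3: Z = R = 161 Ω
  Z4: Z = R = 84.6 Ω
  Z5: Z = 1/(jωC) = -j/(ω·C) = 0 - j8793 Ω
Step 3 — Bridge requires nodal analysis (the Z5 bridge couples midpoints C and D, so the two paths cannot be reduced to a simple series/parallel combination). Setting node B to ground and injecting 1 A at node A, the 3-node admittance system at A, C, D solves to V_A = Z_AB = 144.9 + j120.8 Ω = 188.6∠39.8° Ω.
Step 4 — Source phasor: V = 12.7∠129.9° V = -8.146 + j9.743 V.
Step 5 — Current: I = V / Z = -8.808e-05 + j0.06733 A = 0.06733∠90.1° A.
Step 6 — Complex power: S = V·I* = 0.6567 + j0.5476 VA.
Step 7 — Real power: P = Re(S) = 0.6567 W.
Step 8 — Reactive power: Q = Im(S) = 0.5476 VAR.
Step 9 — Apparent power: |S| = 0.8551 VA.
Step 10 — Power factor: PF = P/|S| = 0.768 (lagging).

(a) P = 0.6567 W  (b) Q = 0.5476 VAR  (c) S = 0.8551 VA  (d) PF = 0.768 (lagging)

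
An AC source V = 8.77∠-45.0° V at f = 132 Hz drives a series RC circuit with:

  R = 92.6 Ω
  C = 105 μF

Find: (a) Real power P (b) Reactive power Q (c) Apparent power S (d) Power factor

Step 1 — Angular frequency: ω = 2π·f = 2π·132 = 829.4 rad/s.
Step 2 — Component impedances:
  R: Z = R = 92.6 Ω
  C: Z = 1/(jωC) = -j/(ω·C) = 0 - j11.48 Ω
Step 3 — Series combination: Z_total = R + C = 92.6 - j11.48 Ω = 93.31∠-7.1° Ω.
Step 4 — Source phasor: V = 8.77∠-45.0° V = 6.201 - j6.201 V.
Step 5 — Current: I = V / Z = 0.07413 - j0.05778 A = 0.09399∠-37.9° A.
Step 6 — Complex power: S = V·I* = 0.818 - j0.1014 VA.
Step 7 — Real power: P = Re(S) = 0.818 W.
Step 8 — Reactive power: Q = Im(S) = -0.1014 VAR.
Step 9 — Apparent power: |S| = 0.8243 VA.
Step 10 — Power factor: PF = P/|S| = 0.9924 (leading).

(a) P = 0.818 W  (b) Q = -0.1014 VAR  (c) S = 0.8243 VA  (d) PF = 0.9924 (leading)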